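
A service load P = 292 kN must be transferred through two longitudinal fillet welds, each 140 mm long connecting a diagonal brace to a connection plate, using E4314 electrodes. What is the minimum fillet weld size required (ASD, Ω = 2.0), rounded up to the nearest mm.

w = 12 mm

E43XX → F_EXX = 430 MPa.
Total weld length L = 280 mm.
Required throat t_e = P × Ω / (0.6 F_EXX × L) = 292 × 2.0 / (0.6 × 430 × 280 × 10⁻³) = 8.084 mm.
Required leg w = t_e / 0.707 = 11.43 mm → use 12 mm.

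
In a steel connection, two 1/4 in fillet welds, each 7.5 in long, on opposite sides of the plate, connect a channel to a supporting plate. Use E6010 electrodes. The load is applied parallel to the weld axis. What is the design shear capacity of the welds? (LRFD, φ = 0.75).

φR_n ≈ 71.6 kip

E60XX → F_EXX = 60 ksi.
Effective throat t_e = 0.707 × 0.25 = 0.1767 in.
Total length L = 15 in; A_we = 0.1767 × 15 = 2.651 in².
F_nw = 0.6 F_EXX = 0.6 × 60 = 36 ksi.
φR_n = 0.75 × 36 × 2.651 = 71.58 kip.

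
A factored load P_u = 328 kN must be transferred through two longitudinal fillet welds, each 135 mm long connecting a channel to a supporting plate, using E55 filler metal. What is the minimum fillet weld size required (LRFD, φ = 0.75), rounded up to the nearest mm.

E55XX → F_EXX = 550 MPa.
Total weld length L = 270 mm.
Required throat t_e = P_u / (φ × 0.6 F_EXX × L) = 328 / (0.75 × 0.6 × 550 × 270 × 10⁻³) = 4.908 mm.
Required leg w = t_e / 0.707 = 6.942 mm → use 7 mm.

w = 7 mm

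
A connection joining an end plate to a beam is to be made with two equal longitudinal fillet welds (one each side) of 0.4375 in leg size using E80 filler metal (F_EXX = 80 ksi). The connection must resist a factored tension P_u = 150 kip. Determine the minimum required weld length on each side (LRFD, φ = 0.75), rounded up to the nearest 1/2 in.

Throat t_e = 0.707 × 0.4375 = 0.3093 in.
φr_n = 0.75 × 0.6 × 80 × 0.3093 = 11.14 kip/in.
L_req = P_u / φr_n = 150 / 11.14 = 13.47 in total.
Per side: 13.47 / 2 = 6.735 in.
Round up → use L = 7 in on each side.

L = 7 in on each side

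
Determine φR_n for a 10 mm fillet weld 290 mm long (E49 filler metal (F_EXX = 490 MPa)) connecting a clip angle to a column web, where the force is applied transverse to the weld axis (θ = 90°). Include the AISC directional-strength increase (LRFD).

φR_n ≈ 678 kN

t_e = 0.707 × 10 = 7.07 mm; A_we = 7.07 × 290 = 2050 mm².
Directional factor: 1.0 + 0.5 sin^1.5(90°) = 1.5.
F_nw = 0.6 × 490 × 1.5 = 441 MPa.
φR_n = 0.75 × 441 × 2050 × 10⁻³ = 678.1 kN.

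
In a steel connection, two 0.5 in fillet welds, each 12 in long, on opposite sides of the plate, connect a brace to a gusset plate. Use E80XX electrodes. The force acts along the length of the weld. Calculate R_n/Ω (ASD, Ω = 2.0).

E80XX → F_EXX = 80 ksi.
Effective throat t_e = 0.707 × 0.5 = 0.3535 in.
Total length L = 24 in; A_we = 0.3535 × 24 = 8.484 in².
F_nw = 0.6 F_EXX = 0.6 × 80 = 48 ksi.
R_n = 48 × 8.484 = 407.2 kip; R_n/Ω = 407.2/2.0 = 203.6 kip.

R_n/Ω ≈ 204 kip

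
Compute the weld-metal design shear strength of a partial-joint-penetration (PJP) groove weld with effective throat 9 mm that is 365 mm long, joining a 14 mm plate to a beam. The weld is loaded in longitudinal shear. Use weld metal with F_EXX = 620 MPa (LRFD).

φR_n ≈ 917 kN

Effective throat (given) t_e = 9 mm.
A_we = 9 × 365 = 3285 mm².
F_nw = 0.6 F_EXX = 372 MPa.
φR_n = 0.75 × 372 × 3285 × 10⁻³ = 916.5 kN.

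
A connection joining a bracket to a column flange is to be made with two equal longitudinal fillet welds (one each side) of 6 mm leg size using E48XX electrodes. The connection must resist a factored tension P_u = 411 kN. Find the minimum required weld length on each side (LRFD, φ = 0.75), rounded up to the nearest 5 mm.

E48XX → F_EXX = 480 MPa.
Throat t_e = 0.707 × 6 = 4.242 mm.
φr_n = 0.75 × 0.6 × 480 × 4.242 × 10⁻³ = 0.9163 kN/mm.
L_req = P_u / φr_n = 411 / 0.9163 = 448.6 mm total.
Per side: 448.6 / 2 = 224.3 mm.
Round up → use L = 225 mm on each side.

L = 225 mm on each side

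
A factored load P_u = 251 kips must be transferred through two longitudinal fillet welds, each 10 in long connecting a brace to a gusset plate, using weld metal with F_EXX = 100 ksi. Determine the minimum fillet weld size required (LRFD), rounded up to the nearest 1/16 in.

Total weld length L = 20 in.
Required throat t_e = P_u / (φ × 0.6 F_EXX × L) = 251 / (0.75 × 0.6 × 100 × 20) = 0.2789 in.
Required leg w = t_e / 0.707 = 0.3945 in → use 7/16 in.

w = 7/16 in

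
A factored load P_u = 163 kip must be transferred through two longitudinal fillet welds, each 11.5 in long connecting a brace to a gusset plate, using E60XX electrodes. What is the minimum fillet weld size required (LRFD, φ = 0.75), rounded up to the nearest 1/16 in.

E60XX → F_EXX = 60 ksi.
Total weld length L = 23 in.
Required throat t_e = P_u / (φ × 0.6 F_EXX × L) = 163 / (0.75 × 0.6 × 60 × 23) = 0.2625 in.
Required leg w = t_e / 0.707 = 0.3713 in → use 3/8 in.

w = 3/8 in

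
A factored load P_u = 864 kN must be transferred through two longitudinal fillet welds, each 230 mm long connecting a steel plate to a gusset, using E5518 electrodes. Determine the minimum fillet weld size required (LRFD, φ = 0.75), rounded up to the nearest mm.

w = 11 mm

E55XX → F_EXX = 550 MPa.
Total weld length L = 460 mm.
Required throat t_e = P_u / (φ × 0.6 F_EXX × L) = 864 / (0.75 × 0.6 × 550 × 460 × 10⁻³) = 7.589 mm.
Required leg w = t_e / 0.707 = 10.73 mm → use 11 mm.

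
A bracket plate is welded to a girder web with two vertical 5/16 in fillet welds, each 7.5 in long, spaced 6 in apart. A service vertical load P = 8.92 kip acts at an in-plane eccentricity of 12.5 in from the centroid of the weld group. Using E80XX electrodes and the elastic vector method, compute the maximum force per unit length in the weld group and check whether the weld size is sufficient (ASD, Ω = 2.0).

f_max ≈ 3.02 kip/in; adequate

E80XX → F_EXX = 80 ksi.
Total weld length L_w = 15 in. Treat welds as unit-width lines.
Polar moment about centroid: J = 2[d³/12 + d(b/2)²] = 2[7.5³/12 + 7.5×3²] = 205.3 in³.
Direct shear f_v = P/L_w = 8.92 / 15 = 0.5947 kip/in (vertical).
Torsion M = P·e = 8.92 × 12.5 = 111.5 kip·in.
Critical point at (x, y) = (3, 3.75) from centroid. f_tx = M·y/J = 2.037 kip/in; f_ty = M·x/J = 1.629 kip/in.
Resultant f_max = √[f_tx² + (f_v + f_ty)²] = √[2.037² + (0.5947 + 1.629)²] = 3.015 kip/in.
Capacity per unit length: r_n/Ω = (1/2.0) × 0.6 × 80 × (0.707 × 0.3125) = 5.302 kip/in.
3.015 ≤ 5.302 → adequate.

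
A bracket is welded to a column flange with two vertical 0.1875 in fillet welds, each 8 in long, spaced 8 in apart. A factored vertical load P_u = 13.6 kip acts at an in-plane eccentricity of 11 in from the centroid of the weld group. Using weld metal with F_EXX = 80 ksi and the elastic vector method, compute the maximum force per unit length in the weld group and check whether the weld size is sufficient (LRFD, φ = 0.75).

f_max ≈ 3.14 kip/in; adequate

Total weld length L_w = 16 in. Treat welds as unit-width lines.
Polar moment about centroid: J = 2[d³/12 + d(b/2)²] = 2[8³/12 + 8×4²] = 341.3 in³.
Direct shear f_v = P/L_w = 13.6 / 16 = 0.85 kip/in (vertical).
Torsion M = P·e = 13.6 × 11 = 149.6 kip·in.
Critical point at (x, y) = (4, 4) from centroid. f_tx = M·y/J = 1.753 kip/in; f_ty = M·x/J = 1.753 kip/in.
Resultant f_max = √[f_tx² + (f_v + f_ty)²] = √[1.753² + (0.85 + 1.753)²] = 3.138 kip/in.
Capacity per unit length: φr_n = 0.75 × 0.6 × 80 × (0.707 × 0.1875) = 4.772 kip/in.
3.138 ≤ 4.772 → adequate.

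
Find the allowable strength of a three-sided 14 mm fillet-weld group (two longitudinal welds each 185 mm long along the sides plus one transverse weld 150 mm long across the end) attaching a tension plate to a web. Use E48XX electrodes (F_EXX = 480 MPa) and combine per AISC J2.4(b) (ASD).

t_e = 0.707 × 14 = 9.898 mm.
R_nwl = 0.6 × 480 × 9.898 × 370 × 10⁻³ = 1055 kN (longitudinal, 2 welds).
R_nwt = 0.6 × 480 × 9.898 × 150 × 10⁻³ = 427.6 kN (transverse, base value).
(i) R_nwl + R_nwt = 1482 kN; (ii) 0.85 R_nwl + 1.5 R_nwt = 1538 kN.
R_n = max = 1538 kN [governs: (ii)]; R_n/Ω = 769 kN.

R_n/Ω ≈ 769 kN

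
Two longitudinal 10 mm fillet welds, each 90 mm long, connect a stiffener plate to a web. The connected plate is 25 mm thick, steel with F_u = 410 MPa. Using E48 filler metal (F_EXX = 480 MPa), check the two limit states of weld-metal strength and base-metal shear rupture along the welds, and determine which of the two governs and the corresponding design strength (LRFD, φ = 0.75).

φR_n ≈ 275 kN (weld metal governs)

t_e = 0.707 × 10 = 7.07 mm; L = 180 mm.
Weld metal: φR_n = 0.75 × 0.6 × 480 × 7.07 × 180 × 10⁻³ = 274.9 kN.
Base metal (shear rupture): φR_n = 0.75 × 0.6 × 410 × 25 × 180 × 10⁻³ = 830.2 kN.
Governing: weld metal.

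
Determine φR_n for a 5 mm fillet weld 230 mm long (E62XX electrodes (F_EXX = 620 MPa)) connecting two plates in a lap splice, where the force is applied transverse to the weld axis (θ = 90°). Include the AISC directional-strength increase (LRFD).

φR_n ≈ 340 kN

t_e = 0.707 × 5 = 3.535 mm; A_we = 3.535 × 230 = 813 mm².
Directional factor: 1.0 + 0.5 sin^1.5(90°) = 1.5.
F_nw = 0.6 × 620 × 1.5 = 558 MPa.
φR_n = 0.75 × 558 × 813 × 10⁻³ = 340.3 kN.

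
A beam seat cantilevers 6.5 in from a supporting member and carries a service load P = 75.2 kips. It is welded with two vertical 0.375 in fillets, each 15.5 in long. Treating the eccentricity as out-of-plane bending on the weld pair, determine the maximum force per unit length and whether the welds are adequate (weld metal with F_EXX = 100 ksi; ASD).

L_w = 2 × 15.5 = 31 in; section modulus (unit throat) S = 2 × L²/6 = 80.08 in².
Direct shear f_v = P/L_w = 75.2/31 = 2.426 kip/in.
Moment M = P × e = 75.2 × 6.5 = 488.8 kip·in; bending f_b = M/S = 6.104 kip/in.
f_max = √(f_v² + f_b²) = √(2.426² + 6.104²) = 6.568 kip/in.
r_n/Ω = (1/2.0) × 0.6 × 100 × (0.707 × 0.375) = 7.954 kip/in → adequate.

f_max ≈ 6.57 kip/in; adequate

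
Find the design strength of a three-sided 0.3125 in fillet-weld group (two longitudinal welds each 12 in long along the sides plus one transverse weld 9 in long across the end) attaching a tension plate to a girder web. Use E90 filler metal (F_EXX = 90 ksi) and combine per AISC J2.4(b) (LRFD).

φR_n ≈ 303 kip

t_e = 0.707 × 0.3125 = 0.2209 in.
R_nwl = 0.6 × 90 × 0.2209 × 24 = 286.3 kip (longitudinal, 2 welds).
R_nwt = 0.6 × 90 × 0.2209 × 9 = 107.4 kip (transverse, base value).
(i) R_nwl + R_nwt = 393.7 kip; (ii) 0.85 R_nwl + 1.5 R_nwt = 404.4 kip.
R_n = max = 404.4 kip [governs: (ii)]; φR_n = 303.3 kip.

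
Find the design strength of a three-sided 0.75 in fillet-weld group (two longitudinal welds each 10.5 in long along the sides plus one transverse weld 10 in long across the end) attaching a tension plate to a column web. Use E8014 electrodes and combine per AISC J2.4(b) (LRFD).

E80XX → F_EXX = 80 ksi.
t_e = 0.707 × 0.75 = 0.5302 in.
R_nwl = 0.6 × 80 × 0.5302 × 21 = 534.5 kip (longitudinal, 2 welds).
R_nwt = 0.6 × 80 × 0.5302 × 10 = 254.5 kip (transverse, base value).
(i) R_nwl + R_nwt = 789 kip; (ii) 0.85 R_nwl + 1.5 R_nwt = 836.1 kip.
R_n = max = 836.1 kip [governs: (ii)]; φR_n = 627.1 kip.

φR_n ≈ 627 kip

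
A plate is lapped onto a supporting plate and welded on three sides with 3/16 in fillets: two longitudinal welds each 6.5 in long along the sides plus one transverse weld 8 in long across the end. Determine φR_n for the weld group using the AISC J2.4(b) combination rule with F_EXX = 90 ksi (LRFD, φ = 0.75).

t_e = 0.707 × 0.1875 = 0.1326 in.
R_nwl = 0.6 × 90 × 0.1326 × 13 = 93.06 kip (longitudinal, 2 welds).
R_nwt = 0.6 × 90 × 0.1326 × 8 = 57.27 kip (transverse, base value).
(i) R_nwl + R_nwt = 150.3 kip; (ii) 0.85 R_nwl + 1.5 R_nwt = 165 kip.
R_n = max = 165 kip [governs: (ii)]; φR_n = 123.8 kip.

φR_n ≈ 124 kip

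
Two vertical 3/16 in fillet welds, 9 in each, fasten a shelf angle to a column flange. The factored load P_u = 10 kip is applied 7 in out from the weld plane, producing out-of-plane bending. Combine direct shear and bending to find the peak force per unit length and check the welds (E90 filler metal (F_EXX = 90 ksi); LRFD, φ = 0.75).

f_max ≈ 2.65 kip/in; adequate

L_w = 2 × 9 = 18 in; section modulus (unit throat) S = 2 × L²/6 = 27 in².
Direct shear f_v = P/L_w = 10/18 = 0.5556 kip/in.
Moment M = P × e = 10 × 7 = 70 kip·in; bending f_b = M/S = 2.593 kip/in.
f_max = √(f_v² + f_b²) = √(0.5556² + 2.593²) = 2.651 kip/in.
φr_n = 0.75 × 0.6 × 90 × (0.707 × 0.1875) = 5.369 kip/in → adequate.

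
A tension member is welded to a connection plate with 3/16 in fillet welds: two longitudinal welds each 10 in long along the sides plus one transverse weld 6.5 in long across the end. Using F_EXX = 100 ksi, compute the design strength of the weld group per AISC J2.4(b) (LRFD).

t_e = 0.707 × 0.1875 = 0.1326 in.
R_nwl = 0.6 × 100 × 0.1326 × 20 = 159.1 kip (longitudinal, 2 welds).
R_nwt = 0.6 × 100 × 0.1326 × 6.5 = 51.7 kip (transverse, base value).
(i) R_nwl + R_nwt = 210.8 kip; (ii) 0.85 R_nwl + 1.5 R_nwt = 212.8 kip.
R_n = max = 212.8 kip [governs: (ii)]; φR_n = 159.6 kip.

φR_n ≈ 160 kip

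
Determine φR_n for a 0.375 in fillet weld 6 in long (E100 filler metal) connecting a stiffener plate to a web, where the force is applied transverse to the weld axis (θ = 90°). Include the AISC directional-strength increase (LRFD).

E100XX → F_EXX = 100 ksi.
t_e = 0.707 × 0.375 = 0.2651 in; A_we = 0.2651 × 6 = 1.591 in².
Directional factor: 1.0 + 0.5 sin^1.5(90°) = 1.5.
F_nw = 0.6 × 100 × 1.5 = 90 ksi.
φR_n = 0.75 × 90 × 1.591 = 107.4 kip.

φR_n ≈ 107 kip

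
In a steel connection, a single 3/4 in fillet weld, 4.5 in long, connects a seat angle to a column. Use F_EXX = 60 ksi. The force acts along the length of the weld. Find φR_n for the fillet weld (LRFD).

φR_n ≈ 64.4 kips

Effective throat t_e = 0.707 × 0.75 = 0.5302 in.
Total length L = 4.5 in; A_we = 0.5302 × 4.5 = 2.386 in².
F_nw = 0.6 F_EXX = 0.6 × 60 = 36 ksi.
φR_n = 0.75 × 36 × 2.386 = 64.43 kips.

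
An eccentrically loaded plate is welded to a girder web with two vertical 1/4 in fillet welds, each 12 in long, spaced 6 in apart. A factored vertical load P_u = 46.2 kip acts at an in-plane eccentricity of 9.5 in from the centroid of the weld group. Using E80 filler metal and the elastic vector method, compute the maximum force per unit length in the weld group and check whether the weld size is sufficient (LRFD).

f_max ≈ 6.92 kip/in; NOT adequate

E80XX → F_EXX = 80 ksi.
Total weld length L_w = 24 in. Treat welds as unit-width lines.
Polar moment about centroid: J = 2[d³/12 + d(b/2)²] = 2[12³/12 + 12×3²] = 504 in³.
Direct shear f_v = P/L_w = 46.2 / 24 = 1.925 kip/in (vertical).
Torsion M = P·e = 46.2 × 9.5 = 438.9 kip·in.
Critical point at (x, y) = (3, 6) from centroid. f_tx = M·y/J = 5.225 kip/in; f_ty = M·x/J = 2.613 kip/in.
Resultant f_max = √[f_tx² + (f_v + f_ty)²] = √[5.225² + (1.925 + 2.613)²] = 6.92 kip/in.
Capacity per unit length: φr_n = 0.75 × 0.6 × 80 × (0.707 × 0.25) = 6.363 kip/in.
6.92 > 6.363 → NOT adequate.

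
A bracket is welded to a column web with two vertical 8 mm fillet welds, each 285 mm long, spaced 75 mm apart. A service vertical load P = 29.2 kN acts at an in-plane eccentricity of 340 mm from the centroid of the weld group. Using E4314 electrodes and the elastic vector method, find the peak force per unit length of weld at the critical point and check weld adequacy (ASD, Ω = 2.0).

E43XX → F_EXX = 430 MPa.
Total weld length L_w = 570 mm. Treat welds as unit-width lines.
Polar moment about centroid: J = 2[d³/12 + d(b/2)²] = 2[285³/12 + 285×37.5²] = 4660000 mm³.
Direct shear f_v = P/L_w = 29.2×10³ / 570 = 51.23 N/mm (vertical).
Torsion M = P·e = 29.2×10³ × 340 = 9928000 N·mm.
Critical point at (x, y) = (37.5, 142.5) from centroid. f_tx = M·y/J = 303.6 N/mm; f_ty = M·x/J = 79.9 N/mm.
Resultant f_max = √[f_tx² + (f_v + f_ty)²] = √[303.6² + (51.23 + 79.9)²] = 330.7 N/mm.
Capacity per unit length: r_n/Ω = (1/2.0) × 0.6 × 430 × (0.707 × 8) = 729.6 N/mm.
330.7 ≤ 729.6 → adequate.

f_max ≈ 331 N/mm; adequate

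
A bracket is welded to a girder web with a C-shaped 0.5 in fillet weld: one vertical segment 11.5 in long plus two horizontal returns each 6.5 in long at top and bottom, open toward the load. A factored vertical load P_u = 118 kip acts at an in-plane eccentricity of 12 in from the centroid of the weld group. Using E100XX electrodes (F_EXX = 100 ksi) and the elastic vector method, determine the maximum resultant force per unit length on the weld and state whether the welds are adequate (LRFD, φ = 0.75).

Total weld length L_w = 24.5 in. Treat welds as unit-width lines.
Centroid: x̄ = 2×6.5×3.25 / 24.5 = 1.724 in from the vertical weld.
Polar moment about centroid: J = I_x + I_y = [11.5³/12 + 2×6.5×5.75²] + [11.5×1.724² + 2(6.5³/12 + 6.5×1.526²)] = 666.8 in³.
Direct shear f_v = P/L_w = 118 / 24.5 = 4.816 kip/in (vertical).
Torsion M = P·e = 118 × 12 = 1416 kip·in.
Critical point at (x, y) = (4.776, 5.75) from centroid. f_tx = M·y/J = 12.21 kip/in; f_ty = M·x/J = 10.14 kip/in.
Resultant f_max = √[f_tx² + (f_v + f_ty)²] = √[12.21² + (4.816 + 10.14)²] = 19.31 kip/in.
Capacity per unit length: φr_n = 0.75 × 0.6 × 100 × (0.707 × 0.5) = 15.91 kip/in.
19.31 > 15.91 → NOT adequate.

f_max ≈ 19.3 kip/in; NOT adequate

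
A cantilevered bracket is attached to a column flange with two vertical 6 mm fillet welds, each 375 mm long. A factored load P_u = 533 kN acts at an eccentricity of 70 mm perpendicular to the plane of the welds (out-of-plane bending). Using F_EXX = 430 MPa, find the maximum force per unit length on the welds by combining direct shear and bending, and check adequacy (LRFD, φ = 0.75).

f_max ≈ 1070 N/mm; NOT adequate

L_w = 2 × 375 = 750 mm; section modulus (unit throat) S = 2 × L²/6 = 46880 mm².
Direct shear f_v = P/L_w = 533×10³/750 = 710.7 N/mm.
Moment M = P × e = 533×10³ × 70 = 37310000 N·mm; bending f_b = M/S = 795.9 N/mm.
f_max = √(f_v² + f_b²) = √(710.7² + 795.9²) = 1067 N/mm.
φr_n = 0.75 × 0.6 × 430 × (0.707 × 6) = 820.8 N/mm → NOT adequate.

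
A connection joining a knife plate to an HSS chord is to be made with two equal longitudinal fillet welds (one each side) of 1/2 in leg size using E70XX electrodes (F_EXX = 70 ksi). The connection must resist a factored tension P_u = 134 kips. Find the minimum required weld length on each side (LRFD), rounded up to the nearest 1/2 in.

L = 6.5 in on each side

Throat t_e = 0.707 × 0.5 = 0.3535 in.
φr_n = 0.75 × 0.6 × 70 × 0.3535 = 11.14 kips/in.
L_req = P_u / φr_n = 134 / 11.14 = 12.03 in total.
Per side: 12.03 / 2 = 6.017 in.
Round up → use L = 6.5 in on each side.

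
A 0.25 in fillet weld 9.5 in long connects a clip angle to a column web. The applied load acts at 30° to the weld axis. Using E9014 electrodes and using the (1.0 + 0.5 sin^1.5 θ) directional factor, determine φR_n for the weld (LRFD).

E90XX → F_EXX = 90 ksi.
t_e = 0.707 × 0.25 = 0.1767 in; A_we = 0.1767 × 9.5 = 1.679 in².
Directional factor: 1.0 + 0.5 sin^1.5(30°) = 1.177.
F_nw = 0.6 × 90 × 1.177 = 63.55 ksi.
φR_n = 0.75 × 63.55 × 1.679 = 80.03 kips.

φR_n ≈ 80 kips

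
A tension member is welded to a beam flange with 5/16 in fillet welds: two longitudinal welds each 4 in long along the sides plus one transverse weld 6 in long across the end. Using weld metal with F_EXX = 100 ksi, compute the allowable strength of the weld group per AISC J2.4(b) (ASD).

t_e = 0.707 × 0.3125 = 0.2209 in.
R_nwl = 0.6 × 100 × 0.2209 × 8 = 106 kip (longitudinal, 2 welds).
R_nwt = 0.6 × 100 × 0.2209 × 6 = 79.54 kip (transverse, base value).
(i) R_nwl + R_nwt = 185.6 kip; (ii) 0.85 R_nwl + 1.5 R_nwt = 209.4 kip.
R_n = max = 209.4 kip [governs: (ii)]; R_n/Ω = 104.7 kip.

R_n/Ω ≈ 105 kip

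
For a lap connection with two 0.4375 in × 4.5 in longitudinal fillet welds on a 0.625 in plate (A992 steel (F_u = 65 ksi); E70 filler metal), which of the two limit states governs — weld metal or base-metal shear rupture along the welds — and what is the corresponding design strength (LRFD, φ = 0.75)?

φR_n ≈ 87.7 kips (weld metal governs)

E70XX → F_EXX = 70 ksi.
t_e = 0.707 × 0.4375 = 0.3093 in; L = 9 in.
Weld metal: φR_n = 0.75 × 0.6 × 70 × 0.3093 × 9 = 87.69 kips.
Base metal (shear rupture): φR_n = 0.75 × 0.6 × 65 × 0.625 × 9 = 164.5 kips.
Governing: weld metal.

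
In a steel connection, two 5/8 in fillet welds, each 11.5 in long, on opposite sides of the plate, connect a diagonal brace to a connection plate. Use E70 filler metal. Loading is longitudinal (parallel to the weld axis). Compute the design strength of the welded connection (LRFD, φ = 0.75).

E70XX → F_EXX = 70 ksi.
Effective throat t_e = 0.707 × 0.625 = 0.4419 in.
Total length L = 23 in; A_we = 0.4419 × 23 = 10.16 in².
F_nw = 0.6 F_EXX = 0.6 × 70 = 42 ksi.
φR_n = 0.75 × 42 × 10.16 = 320.1 kips.

φR_n ≈ 320 kips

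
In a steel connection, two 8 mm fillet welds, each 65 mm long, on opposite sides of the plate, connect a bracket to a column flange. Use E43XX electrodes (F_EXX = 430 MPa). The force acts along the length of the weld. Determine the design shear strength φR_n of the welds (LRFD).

φR_n ≈ 142 kN

Effective throat t_e = 0.707 × 8 = 5.656 mm.
Total length L = 130 mm; A_we = 5.656 × 130 = 735.3 mm².
F_nw = 0.6 F_EXX = 0.6 × 430 = 258 MPa.
φR_n = 0.75 × 258 × 735.3 × 10⁻³ = 142.3 kN.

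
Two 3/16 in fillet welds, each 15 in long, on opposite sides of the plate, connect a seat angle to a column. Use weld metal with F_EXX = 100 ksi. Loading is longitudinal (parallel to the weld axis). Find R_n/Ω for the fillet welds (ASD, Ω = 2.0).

R_n/Ω ≈ 119 kips

Effective throat t_e = 0.707 × 0.1875 = 0.1326 in.
Total length L = 30 in; A_we = 0.1326 × 30 = 3.977 in².
F_nw = 0.6 F_EXX = 0.6 × 100 = 60 ksi.
R_n = 60 × 3.977 = 238.6 kips; R_n/Ω = 238.6/2.0 = 119.3 kips.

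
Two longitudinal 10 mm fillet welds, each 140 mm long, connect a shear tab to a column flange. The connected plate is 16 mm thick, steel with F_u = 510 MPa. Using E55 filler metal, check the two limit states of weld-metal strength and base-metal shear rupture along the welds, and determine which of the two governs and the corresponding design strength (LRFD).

E55XX → F_EXX = 550 MPa.
t_e = 0.707 × 10 = 7.07 mm; L = 280 mm.
Weld metal: φR_n = 0.75 × 0.6 × 550 × 7.07 × 280 × 10⁻³ = 490 kN.
Base metal (shear rupture): φR_n = 0.75 × 0.6 × 510 × 16 × 280 × 10⁻³ = 1028 kN.
Governing: weld metal.

φR_n ≈ 490 kN (weld metal governs)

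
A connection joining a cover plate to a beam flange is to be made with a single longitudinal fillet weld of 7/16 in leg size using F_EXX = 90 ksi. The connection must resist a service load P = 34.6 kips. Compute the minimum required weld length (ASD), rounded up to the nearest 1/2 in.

L = 4.5 in

Throat t_e = 0.707 × 0.4375 = 0.3093 in.
r_n/Ω = (0.6 × 90 × 0.3093) / 2.0 = 8.351 kip/in.
L_req = P / (r_n/Ω) = 34.6 / 8.351 = 4.143 in total.
Round up → use L = 4.5 in.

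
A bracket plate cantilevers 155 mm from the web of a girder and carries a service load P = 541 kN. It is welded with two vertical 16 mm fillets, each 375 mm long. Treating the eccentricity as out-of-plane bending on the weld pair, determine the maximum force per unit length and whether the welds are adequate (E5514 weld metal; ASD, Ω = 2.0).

f_max ≈ 1930 N/mm; NOT adequate

E55XX → F_EXX = 550 MPa.
L_w = 2 × 375 = 750 mm; section modulus (unit throat) S = 2 × L²/6 = 46880 mm².
Direct shear f_v = P/L_w = 541×10³/750 = 721.3 N/mm.
Moment M = P × e = 541×10³ × 155 = 83855000 N·mm; bending f_b = M/S = 1789 N/mm.
f_max = √(f_v² + f_b²) = √(721.3² + 1789²) = 1929 N/mm.
r_n/Ω = (1/2.0) × 0.6 × 550 × (0.707 × 16) = 1866 N/mm → NOT adequate.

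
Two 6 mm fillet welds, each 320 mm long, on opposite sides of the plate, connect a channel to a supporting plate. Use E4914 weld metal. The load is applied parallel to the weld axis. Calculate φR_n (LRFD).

φR_n ≈ 599 kN

E49XX → F_EXX = 490 MPa.
Effective throat t_e = 0.707 × 6 = 4.242 mm.
Total length L = 640 mm; A_we = 4.242 × 640 = 2715 mm².
F_nw = 0.6 F_EXX = 0.6 × 490 = 294 MPa.
φR_n = 0.75 × 294 × 2715 × 10⁻³ = 598.6 kN.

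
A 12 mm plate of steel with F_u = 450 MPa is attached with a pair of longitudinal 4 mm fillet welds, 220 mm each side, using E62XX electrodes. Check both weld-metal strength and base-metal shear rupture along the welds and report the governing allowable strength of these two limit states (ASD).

R_n/Ω ≈ 231 kN (weld metal governs)

E62XX → F_EXX = 620 MPa.
t_e = 0.707 × 4 = 2.828 mm; L = 440 mm.
Weld metal: R_n/Ω = (1/2.0) × 0.6 × 620 × 2.828 × 440 × 10⁻³ = 231.4 kN.
Base metal (shear rupture): R_n/Ω = (1/2.0) × 0.6 × 450 × 12 × 440 × 10⁻³ = 712.8 kN.
Governing: weld metal.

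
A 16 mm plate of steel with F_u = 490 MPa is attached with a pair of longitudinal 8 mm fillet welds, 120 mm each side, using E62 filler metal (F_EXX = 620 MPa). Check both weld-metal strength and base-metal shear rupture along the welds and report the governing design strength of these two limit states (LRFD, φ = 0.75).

t_e = 0.707 × 8 = 5.656 mm; L = 240 mm.
Weld metal: φR_n = 0.75 × 0.6 × 620 × 5.656 × 240 × 10⁻³ = 378.7 kN.
Base metal (shear rupture): φR_n = 0.75 × 0.6 × 490 × 16 × 240 × 10⁻³ = 846.7 kN.
Governing: weld metal.

φR_n ≈ 379 kN (weld metal governs)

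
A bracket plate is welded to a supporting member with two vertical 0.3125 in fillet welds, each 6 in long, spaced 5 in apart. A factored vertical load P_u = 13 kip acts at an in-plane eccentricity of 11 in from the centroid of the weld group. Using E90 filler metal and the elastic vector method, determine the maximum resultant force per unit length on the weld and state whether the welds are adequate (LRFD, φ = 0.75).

f_max ≈ 5.78 kip/in; adequate

E90XX → F_EXX = 90 ksi.
Total weld length L_w = 12 in. Treat welds as unit-width lines.
Polar moment about centroid: J = 2[d³/12 + d(b/2)²] = 2[6³/12 + 6×2.5²] = 111 in³.
Direct shear f_v = P/L_w = 13 / 12 = 1.083 kip/in (vertical).
Torsion M = P·e = 13 × 11 = 143 kip·in.
Critical point at (x, y) = (2.5, 3) from centroid. f_tx = M·y/J = 3.865 kip/in; f_ty = M·x/J = 3.221 kip/in.
Resultant f_max = √[f_tx² + (f_v + f_ty)²] = √[3.865² + (1.083 + 3.221)²] = 5.785 kip/in.
Capacity per unit length: φr_n = 0.75 × 0.6 × 90 × (0.707 × 0.3125) = 8.948 kip/in.
5.785 ≤ 8.948 → adequate.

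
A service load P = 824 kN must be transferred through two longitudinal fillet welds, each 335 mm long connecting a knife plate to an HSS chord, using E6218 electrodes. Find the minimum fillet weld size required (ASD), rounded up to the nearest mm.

E62XX → F_EXX = 620 MPa.
Total weld length L = 670 mm.
Required throat t_e = P × Ω / (0.6 F_EXX × L) = 824 × 2.0 / (0.6 × 620 × 670 × 10⁻³) = 6.612 mm.
Required leg w = t_e / 0.707 = 9.352 mm → use 10 mm.

w = 10 mm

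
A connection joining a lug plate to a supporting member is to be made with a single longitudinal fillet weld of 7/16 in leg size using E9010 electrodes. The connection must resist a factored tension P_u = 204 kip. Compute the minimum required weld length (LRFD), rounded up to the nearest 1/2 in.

E90XX → F_EXX = 90 ksi.
Throat t_e = 0.707 × 0.4375 = 0.3093 in.
φr_n = 0.75 × 0.6 × 90 × 0.3093 = 12.53 kip/in.
L_req = P_u / φr_n = 204 / 12.53 = 16.28 in total.
Round up → use L = 16.5 in.

L = 16.5 in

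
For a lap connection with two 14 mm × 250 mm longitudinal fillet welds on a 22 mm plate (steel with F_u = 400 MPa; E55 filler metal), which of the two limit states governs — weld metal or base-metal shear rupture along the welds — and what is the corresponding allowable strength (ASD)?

R_n/Ω ≈ 817 kN (weld metal governs)

E55XX → F_EXX = 550 MPa.
t_e = 0.707 × 14 = 9.898 mm; L = 500 mm.
Weld metal: R_n/Ω = (1/2.0) × 0.6 × 550 × 9.898 × 500 × 10⁻³ = 816.6 kN.
Base metal (shear rupture): R_n/Ω = (1/2.0) × 0.6 × 400 × 22 × 500 × 10⁻³ = 1320 kN.
Governing: weld metal.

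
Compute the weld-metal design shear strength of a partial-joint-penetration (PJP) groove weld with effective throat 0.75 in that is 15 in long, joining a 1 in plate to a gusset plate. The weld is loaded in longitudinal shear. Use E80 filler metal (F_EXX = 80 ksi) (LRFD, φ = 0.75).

Effective throat (given) t_e = 0.75 in.
A_we = 0.75 × 15 = 11.25 in².
F_nw = 0.6 F_EXX = 48 ksi.
φR_n = 0.75 × 48 × 11.25 = 405 kip.

φR_n ≈ 405 kip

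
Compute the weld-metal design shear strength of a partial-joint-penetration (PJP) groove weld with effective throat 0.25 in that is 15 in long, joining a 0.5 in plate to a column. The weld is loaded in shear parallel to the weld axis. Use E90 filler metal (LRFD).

E90XX → F_EXX = 90 ksi.
Effective throat (given) t_e = 0.25 in.
A_we = 0.25 × 15 = 3.75 in².
F_nw = 0.6 F_EXX = 54 ksi.
φR_n = 0.75 × 54 × 3.75 = 151.9 kip.

φR_n ≈ 152 kip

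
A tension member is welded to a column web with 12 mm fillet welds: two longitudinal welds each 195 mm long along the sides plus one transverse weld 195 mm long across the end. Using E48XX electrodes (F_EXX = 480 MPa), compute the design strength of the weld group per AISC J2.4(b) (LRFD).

t_e = 0.707 × 12 = 8.484 mm.
R_nwl = 0.6 × 480 × 8.484 × 390 × 10⁻³ = 952.9 kN (longitudinal, 2 welds).
R_nwt = 0.6 × 480 × 8.484 × 195 × 10⁻³ = 476.5 kN (transverse, base value).
(i) R_nwl + R_nwt = 1429 kN; (ii) 0.85 R_nwl + 1.5 R_nwt = 1525 kN.
R_n = max = 1525 kN [governs: (ii)]; φR_n = 1144 kN.

φR_n ≈ 1140 kN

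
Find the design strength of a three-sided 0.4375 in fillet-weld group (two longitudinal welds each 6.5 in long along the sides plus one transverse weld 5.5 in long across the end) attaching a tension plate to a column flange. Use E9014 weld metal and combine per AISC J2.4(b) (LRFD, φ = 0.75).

E90XX → F_EXX = 90 ksi.
t_e = 0.707 × 0.4375 = 0.3093 in.
R_nwl = 0.6 × 90 × 0.3093 × 13 = 217.1 kips (longitudinal, 2 welds).
R_nwt = 0.6 × 90 × 0.3093 × 5.5 = 91.87 kips (transverse, base value).
(i) R_nwl + R_nwt = 309 kips; (ii) 0.85 R_nwl + 1.5 R_nwt = 322.4 kips.
R_n = max = 322.4 kips [governs: (ii)]; φR_n = 241.8 kips.

φR_n ≈ 242 kips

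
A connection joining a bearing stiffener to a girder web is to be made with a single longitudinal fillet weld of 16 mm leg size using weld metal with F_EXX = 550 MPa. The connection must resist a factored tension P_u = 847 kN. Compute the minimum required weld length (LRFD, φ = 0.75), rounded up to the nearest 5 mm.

Throat t_e = 0.707 × 16 = 11.31 mm.
φr_n = 0.75 × 0.6 × 550 × 11.31 × 10⁻³ = 2.8 kN/mm.
L_req = P_u / φr_n = 847 / 2.8 = 302.5 mm total.
Round up → use L = 305 mm.

L = 305 mm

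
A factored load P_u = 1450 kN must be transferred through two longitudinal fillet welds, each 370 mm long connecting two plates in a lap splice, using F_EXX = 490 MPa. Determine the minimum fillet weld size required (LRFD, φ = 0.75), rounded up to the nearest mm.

w = 13 mm

Total weld length L = 740 mm.
Required throat t_e = P_u / (φ × 0.6 F_EXX × L) = 1450 / (0.75 × 0.6 × 490 × 740 × 10⁻³) = 8.886 mm.
Required leg w = t_e / 0.707 = 12.57 mm → use 13 mm.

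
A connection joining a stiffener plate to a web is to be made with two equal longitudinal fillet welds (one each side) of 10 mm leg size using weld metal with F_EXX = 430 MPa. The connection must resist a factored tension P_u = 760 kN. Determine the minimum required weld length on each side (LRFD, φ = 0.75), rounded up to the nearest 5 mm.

Throat t_e = 0.707 × 10 = 7.07 mm.
φr_n = 0.75 × 0.6 × 430 × 7.07 × 10⁻³ = 1.368 kN/mm.
L_req = P_u / φr_n = 760 / 1.368 = 555.5 mm total.
Per side: 555.5 / 2 = 277.8 mm.
Round up → use L = 280 mm on each side.

L = 280 mm on each side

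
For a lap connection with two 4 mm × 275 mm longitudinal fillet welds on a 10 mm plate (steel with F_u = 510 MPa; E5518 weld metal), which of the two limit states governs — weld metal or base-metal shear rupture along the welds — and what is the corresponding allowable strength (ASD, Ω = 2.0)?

R_n/Ω ≈ 257 kN (weld metal governs)

E55XX → F_EXX = 550 MPa.
t_e = 0.707 × 4 = 2.828 mm; L = 550 mm.
Weld metal: R_n/Ω = (1/2.0) × 0.6 × 550 × 2.828 × 550 × 10⁻³ = 256.6 kN.
Base metal (shear rupture): R_n/Ω = (1/2.0) × 0.6 × 510 × 10 × 550 × 10⁻³ = 841.5 kN.
Governing: weld metal.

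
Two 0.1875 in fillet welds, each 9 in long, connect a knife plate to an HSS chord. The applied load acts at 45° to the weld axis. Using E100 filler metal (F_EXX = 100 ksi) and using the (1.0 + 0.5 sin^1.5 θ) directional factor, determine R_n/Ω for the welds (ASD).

R_n/Ω ≈ 92.9 kip

t_e = 0.707 × 0.1875 = 0.1326 in; A_we = 0.1326 × 18 = 2.386 in².
Directional factor: 1.0 + 0.5 sin^1.5(45°) = 1.297.
F_nw = 0.6 × 100 × 1.297 = 77.84 ksi.
R_n/Ω = (77.84 × 2.386) / 2.0 = 92.87 kip.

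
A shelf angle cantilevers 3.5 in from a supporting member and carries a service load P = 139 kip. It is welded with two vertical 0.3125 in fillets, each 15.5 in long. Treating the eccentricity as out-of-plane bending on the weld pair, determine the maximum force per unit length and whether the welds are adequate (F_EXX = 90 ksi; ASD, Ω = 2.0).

f_max ≈ 7.55 kip/in; NOT adequate

L_w = 2 × 15.5 = 31 in; section modulus (unit throat) S = 2 × L²/6 = 80.08 in².
Direct shear f_v = P/L_w = 139/31 = 4.484 kip/in.
Moment M = P × e = 139 × 3.5 = 486.5 kip·in; bending f_b = M/S = 6.075 kip/in.
f_max = √(f_v² + f_b²) = √(4.484² + 6.075²) = 7.55 kip/in.
r_n/Ω = (1/2.0) × 0.6 × 90 × (0.707 × 0.3125) = 5.965 kip/in → NOT adequate.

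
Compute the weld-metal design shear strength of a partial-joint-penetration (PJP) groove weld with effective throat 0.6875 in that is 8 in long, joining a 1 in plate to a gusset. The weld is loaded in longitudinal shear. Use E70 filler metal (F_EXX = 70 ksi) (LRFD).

Effective throat (given) t_e = 0.6875 in.
A_we = 0.6875 × 8 = 5.5 in².
F_nw = 0.6 F_EXX = 42 ksi.
φR_n = 0.75 × 42 × 5.5 = 173.2 kips.

φR_n ≈ 173 kips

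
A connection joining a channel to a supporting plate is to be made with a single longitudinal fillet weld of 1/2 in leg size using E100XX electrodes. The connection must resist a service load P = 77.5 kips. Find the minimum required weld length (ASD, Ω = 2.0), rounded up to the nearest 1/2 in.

E100XX → F_EXX = 100 ksi.
Throat t_e = 0.707 × 0.5 = 0.3535 in.
r_n/Ω = (0.6 × 100 × 0.3535) / 2.0 = 10.6 kip/in.
L_req = P / (r_n/Ω) = 77.5 / 10.6 = 7.308 in total.
Round up → use L = 7.5 in.

L = 7.5 in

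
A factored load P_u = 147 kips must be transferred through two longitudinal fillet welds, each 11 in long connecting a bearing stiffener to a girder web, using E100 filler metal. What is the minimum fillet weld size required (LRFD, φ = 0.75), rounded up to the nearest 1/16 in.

E100XX → F_EXX = 100 ksi.
Total weld length L = 22 in.
Required throat t_e = P_u / (φ × 0.6 F_EXX × L) = 147 / (0.75 × 0.6 × 100 × 22) = 0.1485 in.
Required leg w = t_e / 0.707 = 0.21 in → use 1/4 in.

w = 1/4 in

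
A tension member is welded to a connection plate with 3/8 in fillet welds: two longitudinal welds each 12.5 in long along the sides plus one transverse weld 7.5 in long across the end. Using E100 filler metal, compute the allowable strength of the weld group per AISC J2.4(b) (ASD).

E100XX → F_EXX = 100 ksi.
t_e = 0.707 × 0.375 = 0.2651 in.
R_nwl = 0.6 × 100 × 0.2651 × 25 = 397.7 kip (longitudinal, 2 welds).
R_nwt = 0.6 × 100 × 0.2651 × 7.5 = 119.3 kip (transverse, base value).
(i) R_nwl + R_nwt = 517 kip; (ii) 0.85 R_nwl + 1.5 R_nwt = 517 kip.
R_n = max = 517 kip [governs: (ii)]; R_n/Ω = 258.5 kip.

R_n/Ω ≈ 258 kip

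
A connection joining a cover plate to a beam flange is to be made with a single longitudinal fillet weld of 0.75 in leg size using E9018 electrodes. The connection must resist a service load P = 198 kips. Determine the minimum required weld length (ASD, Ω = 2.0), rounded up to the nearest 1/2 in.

E90XX → F_EXX = 90 ksi.
Throat t_e = 0.707 × 0.75 = 0.5302 in.
r_n/Ω = (0.6 × 90 × 0.5302) / 2.0 = 14.32 kip/in.
L_req = P / (r_n/Ω) = 198 / 14.32 = 13.83 in total.
Round up → use L = 14 in.

L = 14 in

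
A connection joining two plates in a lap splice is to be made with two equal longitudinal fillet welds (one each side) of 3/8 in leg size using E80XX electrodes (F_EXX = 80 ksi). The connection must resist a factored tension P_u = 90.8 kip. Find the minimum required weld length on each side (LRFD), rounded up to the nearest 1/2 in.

L = 5 in on each side

Throat t_e = 0.707 × 0.375 = 0.2651 in.
φr_n = 0.75 × 0.6 × 80 × 0.2651 = 9.544 kip/in.
L_req = P_u / φr_n = 90.8 / 9.544 = 9.513 in total.
Per side: 9.513 / 2 = 4.757 in.
Round up → use L = 5 in on each side.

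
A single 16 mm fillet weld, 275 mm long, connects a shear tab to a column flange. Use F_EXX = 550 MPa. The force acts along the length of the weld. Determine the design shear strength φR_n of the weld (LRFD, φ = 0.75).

Effective throat t_e = 0.707 × 16 = 11.31 mm.
Total length L = 275 mm; A_we = 11.31 × 275 = 3111 mm².
F_nw = 0.6 F_EXX = 0.6 × 550 = 330 MPa.
φR_n = 0.75 × 330 × 3111 × 10⁻³ = 769.9 kN.

φR_n ≈ 770 kN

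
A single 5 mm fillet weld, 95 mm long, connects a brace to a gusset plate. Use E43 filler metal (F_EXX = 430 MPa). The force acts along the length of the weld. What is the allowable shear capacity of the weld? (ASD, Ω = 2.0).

R_n/Ω ≈ 43.3 kN

Effective throat t_e = 0.707 × 5 = 3.535 mm.
Total length L = 95 mm; A_we = 3.535 × 95 = 335.8 mm².
F_nw = 0.6 F_EXX = 0.6 × 430 = 258 MPa.
R_n = 258 × 335.8 × 10⁻³ = 86.64 kN; R_n/Ω = 86.64/2.0 = 43.32 kN.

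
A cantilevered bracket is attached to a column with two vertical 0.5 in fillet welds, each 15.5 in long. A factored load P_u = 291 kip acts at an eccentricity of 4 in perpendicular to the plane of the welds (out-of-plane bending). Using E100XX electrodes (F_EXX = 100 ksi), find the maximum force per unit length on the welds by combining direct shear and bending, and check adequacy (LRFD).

L_w = 2 × 15.5 = 31 in; section modulus (unit throat) S = 2 × L²/6 = 80.08 in².
Direct shear f_v = P/L_w = 291/31 = 9.387 kip/in.
Moment M = P × e = 291 × 4 = 1164 kip·in; bending f_b = M/S = 14.53 kip/in.
f_max = √(f_v² + f_b²) = √(9.387² + 14.53²) = 17.3 kip/in.
φr_n = 0.75 × 0.6 × 100 × (0.707 × 0.5) = 15.91 kip/in → NOT adequate.

f_max ≈ 17.3 kip/in; NOT adequate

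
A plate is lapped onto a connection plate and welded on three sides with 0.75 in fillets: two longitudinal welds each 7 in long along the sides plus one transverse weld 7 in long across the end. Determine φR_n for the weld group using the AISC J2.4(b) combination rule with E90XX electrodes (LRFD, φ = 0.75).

φR_n ≈ 481 kips

E90XX → F_EXX = 90 ksi.
t_e = 0.707 × 0.75 = 0.5302 in.
R_nwl = 0.6 × 90 × 0.5302 × 14 = 400.9 kips (longitudinal, 2 welds).
R_nwt = 0.6 × 90 × 0.5302 × 7 = 200.4 kips (transverse, base value).
(i) R_nwl + R_nwt = 601.3 kips; (ii) 0.85 R_nwl + 1.5 R_nwt = 641.4 kips.
R_n = max = 641.4 kips [governs: (ii)]; φR_n = 481 kips.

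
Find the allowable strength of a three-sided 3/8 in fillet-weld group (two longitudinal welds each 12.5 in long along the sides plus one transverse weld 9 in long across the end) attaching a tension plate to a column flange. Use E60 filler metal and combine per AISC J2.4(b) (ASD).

E60XX → F_EXX = 60 ksi.
t_e = 0.707 × 0.375 = 0.2651 in.
R_nwl = 0.6 × 60 × 0.2651 × 25 = 238.6 kips (longitudinal, 2 welds).
R_nwt = 0.6 × 60 × 0.2651 × 9 = 85.9 kips (transverse, base value).
(i) R_nwl + R_nwt = 324.5 kips; (ii) 0.85 R_nwl + 1.5 R_nwt = 331.7 kips.
R_n = max = 331.7 kips [governs: (ii)]; R_n/Ω = 165.8 kips.

R_n/Ω ≈ 166 kips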